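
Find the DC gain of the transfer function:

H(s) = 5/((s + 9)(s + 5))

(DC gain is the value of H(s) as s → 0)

DC gain = H(0) = 5/(9 × 5) = 5/45 = 0.1111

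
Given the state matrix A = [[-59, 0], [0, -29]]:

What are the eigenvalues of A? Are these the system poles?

For diagonal matrix, eigenvalues are diagonal entries: λ₁ = -59, λ₂ = -29. Eigenvalues of A = system poles.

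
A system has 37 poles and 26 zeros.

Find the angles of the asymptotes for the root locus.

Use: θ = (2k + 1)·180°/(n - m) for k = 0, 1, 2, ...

n - m = 37 - 26 = 11. Angles: θk = (2k + 1)·180°/11 = 16.36°, 49.09°, 81.82°, 114.55°, 147.27°, 180°, 212.73°, 245.45°, 278.18°, 310.91°, 343.64°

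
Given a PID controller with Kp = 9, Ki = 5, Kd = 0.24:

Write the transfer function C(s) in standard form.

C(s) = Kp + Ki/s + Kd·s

Substituting values: C(s) = 9 + 5/s + 0.24s = (0.24s² + 9s + 5)/s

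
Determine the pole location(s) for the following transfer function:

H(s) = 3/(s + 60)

Pole is where denominator = 0: s + 60 = 0, so s = -60.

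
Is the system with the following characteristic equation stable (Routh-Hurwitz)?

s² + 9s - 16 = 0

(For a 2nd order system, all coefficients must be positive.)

Coefficients: 1, 9, -16. c=-16 not positive, so system is unstable.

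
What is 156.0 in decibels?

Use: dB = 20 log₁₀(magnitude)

dB = 20 log₁₀(156.0) = 43.9 dB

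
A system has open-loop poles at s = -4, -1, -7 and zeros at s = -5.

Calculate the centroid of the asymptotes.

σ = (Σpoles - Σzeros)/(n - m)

σ = (Σpoles - Σzeros)/(n - m) = (-12 - (-5))/(3 - 1) = -7/2 = -3.5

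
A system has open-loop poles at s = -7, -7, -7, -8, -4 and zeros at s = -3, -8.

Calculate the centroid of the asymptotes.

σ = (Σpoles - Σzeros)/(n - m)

σ = (Σpoles - Σzeros)/(n - m) = (-33 - (-11))/(5 - 2) = -22/3 = -7.33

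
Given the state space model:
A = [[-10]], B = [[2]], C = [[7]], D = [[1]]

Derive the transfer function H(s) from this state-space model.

(sI - A)⁻¹ = 1/(s + 10). H(s) = 7×2/(s + 10) + 1 = (s + 24)/(s + 10).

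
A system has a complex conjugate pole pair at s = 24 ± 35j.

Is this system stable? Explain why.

Real part of poles is 24 (> 0, right half-plane). Unstable.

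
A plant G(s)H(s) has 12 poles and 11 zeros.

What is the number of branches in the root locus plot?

Root locus has n branches where n = number of poles = 12.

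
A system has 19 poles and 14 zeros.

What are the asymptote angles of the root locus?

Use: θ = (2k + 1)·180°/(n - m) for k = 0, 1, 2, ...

n - m = 19 - 14 = 5. Angles: θk = (2k + 1)·180°/5 = 36°, 108°, 180°, 252°, 324°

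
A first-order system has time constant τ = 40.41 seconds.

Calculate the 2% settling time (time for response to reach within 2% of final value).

For first-order system, 2% settling time ≈ 4τ = 4 × 40.41 = 161.64 s.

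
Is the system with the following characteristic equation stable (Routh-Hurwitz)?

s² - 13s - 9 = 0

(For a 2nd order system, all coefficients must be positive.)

Coefficients: 1, -13, -9. b=-13, c=-9 not positive, so system is unstable.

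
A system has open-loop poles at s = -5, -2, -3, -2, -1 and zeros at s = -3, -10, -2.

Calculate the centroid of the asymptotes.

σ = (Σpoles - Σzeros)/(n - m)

σ = (Σpoles - Σzeros)/(n - m) = (-13 - (-15))/(5 - 3) = 2/2 = 1.0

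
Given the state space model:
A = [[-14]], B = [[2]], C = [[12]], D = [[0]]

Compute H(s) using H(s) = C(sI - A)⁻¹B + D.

(sI - A)⁻¹ = 1/(s + 14). H(s) = 12 × 2/(s + 14) + 0 = 24/(s + 14).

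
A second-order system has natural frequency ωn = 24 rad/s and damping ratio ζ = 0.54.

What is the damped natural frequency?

ωd = ωn√(1 - ζ²) = 24√(1 - 0.54²) = 20.2 rad/s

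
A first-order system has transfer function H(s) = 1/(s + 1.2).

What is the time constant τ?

For H(s) = 1/(s + 1/τ), the pole is at -1/τ = -1.2, so τ = 1/1.2 = 0.8333 s.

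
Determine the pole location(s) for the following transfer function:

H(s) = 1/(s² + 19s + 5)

Discriminant = 19² - 4×1×5 = 361 - 20 = 341 > 0, so two distinct real poles. Using quadratic formula: s = (-19 ± √341)/(2×1) = (-19 ± √341)/2, with √341 ≈ 18.4662. s₁ ≈ -0.2669, s₂ ≈ -18.7331. Poles: s₁ = -0.2669, s₂ = -18.7331.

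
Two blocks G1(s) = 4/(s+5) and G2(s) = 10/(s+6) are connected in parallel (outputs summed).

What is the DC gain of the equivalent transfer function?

Parallel: G_eq = G1 + G2. DC gain = G1(0) + G2(0) = 4/5 + 10/6 = 0.8 + 1.6667 = 2.4667.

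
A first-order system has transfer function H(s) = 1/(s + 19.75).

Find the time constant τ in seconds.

For H(s) = 1/(s + 1/τ), the pole is at -1/τ = -19.75, so τ = 1/19.75 = 0.0506 s.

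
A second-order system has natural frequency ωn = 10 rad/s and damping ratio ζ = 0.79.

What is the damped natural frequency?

ωd = ωn√(1 - ζ²) = 10√(1 - 0.79²) = 6.13 rad/s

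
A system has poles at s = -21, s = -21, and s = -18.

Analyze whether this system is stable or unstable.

All poles are in the left half-plane. System is stable.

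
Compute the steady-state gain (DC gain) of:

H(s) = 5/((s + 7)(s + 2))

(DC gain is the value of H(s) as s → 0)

DC gain = H(0) = 5/(7 × 2) = 5/14 = 0.3571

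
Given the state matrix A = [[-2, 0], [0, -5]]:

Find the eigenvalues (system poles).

For diagonal matrix, eigenvalues are diagonal entries: λ₁ = -2, λ₂ = -5.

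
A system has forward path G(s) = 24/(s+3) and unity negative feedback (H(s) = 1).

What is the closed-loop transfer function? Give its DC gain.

T(s) = G/(1+GH) = [24/(s+3)] / [1 + 24/(s+3)] = 24/(s+3+24) = 24/(s+27). DC gain = 24/27 = 0.8889.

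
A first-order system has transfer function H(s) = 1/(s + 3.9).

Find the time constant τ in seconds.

For H(s) = 1/(s + 1/τ), the pole is at -1/τ = -3.9, so τ = 1/3.9 = 0.2564 s.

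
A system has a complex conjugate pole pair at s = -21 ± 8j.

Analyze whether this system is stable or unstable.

Real part of poles is -21 (< 0, left half-plane). Stable.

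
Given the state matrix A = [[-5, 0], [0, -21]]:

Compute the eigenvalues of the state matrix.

For diagonal matrix, eigenvalues are diagonal entries: λ₁ = -5, λ₂ = -21.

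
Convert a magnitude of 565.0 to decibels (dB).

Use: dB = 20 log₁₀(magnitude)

dB = 20 log₁₀(565.0) = 55.0 dB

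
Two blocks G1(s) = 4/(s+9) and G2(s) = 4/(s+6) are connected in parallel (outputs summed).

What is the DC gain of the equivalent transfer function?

Parallel: G_eq = G1 + G2. DC gain = G1(0) + G2(0) = 4/9 + 4/6 = 0.4444 + 0.6667 = 1.1111.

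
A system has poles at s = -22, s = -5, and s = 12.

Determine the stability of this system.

Pole(s) at s = 12 are not in the left half-plane. System is unstable.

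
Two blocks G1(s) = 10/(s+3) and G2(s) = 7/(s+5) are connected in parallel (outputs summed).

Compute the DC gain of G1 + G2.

Parallel: G_eq = G1 + G2. DC gain = G1(0) + G2(0) = 10/3 + 7/5 = 3.3333 + 1.4 = 4.7333.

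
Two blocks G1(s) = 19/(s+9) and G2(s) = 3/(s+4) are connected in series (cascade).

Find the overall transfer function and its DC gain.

Series: multiply transfer functions. G_eq = 19/(s+9) × 3/(s+4) = 57/((s+9)(s+4)). DC gain = 57/(9×4) = 1.5833.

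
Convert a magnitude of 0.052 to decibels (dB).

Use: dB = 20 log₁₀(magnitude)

dB = 20 log₁₀(0.052) = -25.7 dB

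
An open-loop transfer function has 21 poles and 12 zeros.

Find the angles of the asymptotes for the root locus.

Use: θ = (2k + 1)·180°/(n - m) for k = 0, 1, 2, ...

n - m = 21 - 12 = 9. Angles: θk = (2k + 1)·180°/9 = 20°, 60°, 100°, 140°, 180°, 220°, 260°, 300°, 340°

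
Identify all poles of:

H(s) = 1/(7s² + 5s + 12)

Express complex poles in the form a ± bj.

Discriminant = 5² - 4×7×12 = 25 - 336 = -311 < 0, so the poles are a complex conjugate pair s = (-5 ± j√311)/(2×7). Real part = -5/(2×7) = -5/14 ≈ -0.3571; imaginary part = ±√311/(2×7) ≈ 1.2597. Poles: s = -0.3571 ± 1.2597j.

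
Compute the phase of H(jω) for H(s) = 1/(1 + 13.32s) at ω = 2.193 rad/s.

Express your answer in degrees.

Phase = -arctan(ωτ) = -arctan(2.193 × 13.32) = -88.0°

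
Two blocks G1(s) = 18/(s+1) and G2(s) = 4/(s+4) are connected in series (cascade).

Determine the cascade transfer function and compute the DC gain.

Series: multiply transfer functions. G_eq = 18/(s+1) × 4/(s+4) = 72/((s+1)(s+4)). DC gain = 72/(1×4) = 18.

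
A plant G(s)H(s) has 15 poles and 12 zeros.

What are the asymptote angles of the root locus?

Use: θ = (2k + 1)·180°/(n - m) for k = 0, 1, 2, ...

n - m = 15 - 12 = 3. Angles: θk = (2k + 1)·180°/3 = 60°, 180°, 300°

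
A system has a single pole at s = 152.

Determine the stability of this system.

Pole at s = 152 is in the right half-plane. Unstable.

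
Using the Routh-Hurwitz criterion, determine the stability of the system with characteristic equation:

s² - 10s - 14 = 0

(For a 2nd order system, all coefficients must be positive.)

Coefficients: 1, -10, -14. b=-10, c=-14 not positive, so system is unstable.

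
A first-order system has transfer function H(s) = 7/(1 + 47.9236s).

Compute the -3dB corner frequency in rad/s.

Corner frequency = 1/τ = 1/47.9236 = 0.021 rad/s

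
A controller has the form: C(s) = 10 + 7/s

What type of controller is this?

This is a Proportional-Integral (PI) controller.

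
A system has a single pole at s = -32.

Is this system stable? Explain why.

Pole at s = -32 is in the left half-plane. Stable.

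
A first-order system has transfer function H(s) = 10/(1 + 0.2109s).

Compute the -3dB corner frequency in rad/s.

Corner frequency = 1/τ = 1/0.2109 = 4.742 rad/s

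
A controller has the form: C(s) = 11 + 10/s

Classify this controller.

This is a Proportional-Integral (PI) controller.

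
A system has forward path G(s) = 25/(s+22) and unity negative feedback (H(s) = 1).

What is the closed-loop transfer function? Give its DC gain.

T(s) = G/(1+GH) = [25/(s+22)] / [1 + 25/(s+22)] = 25/(s+22+25) = 25/(s+47). DC gain = 25/47 = 0.5319.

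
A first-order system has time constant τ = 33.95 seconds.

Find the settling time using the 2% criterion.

For first-order system, 2% settling time ≈ 4τ = 4 × 33.95 = 135.8 s.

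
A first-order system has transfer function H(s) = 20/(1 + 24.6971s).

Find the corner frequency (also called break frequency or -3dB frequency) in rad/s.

Corner frequency = 1/τ = 1/24.6971 = 0.04 rad/s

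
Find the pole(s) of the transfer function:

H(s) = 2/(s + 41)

Pole is where denominator = 0: s + 41 = 0, so s = -41.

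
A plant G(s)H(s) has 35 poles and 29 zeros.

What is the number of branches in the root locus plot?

Root locus has n branches where n = number of poles = 35.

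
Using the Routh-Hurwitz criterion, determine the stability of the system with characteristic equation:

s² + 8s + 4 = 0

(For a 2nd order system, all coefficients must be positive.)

Coefficients: 1, 8, 4. All positive, so system is stable.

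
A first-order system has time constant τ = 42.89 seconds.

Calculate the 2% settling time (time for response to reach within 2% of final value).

For first-order system, 2% settling time ≈ 4τ = 4 × 42.89 = 171.56 s.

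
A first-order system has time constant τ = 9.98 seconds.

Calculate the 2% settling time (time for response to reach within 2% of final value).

For first-order system, 2% settling time ≈ 4τ = 4 × 9.98 = 39.92 s.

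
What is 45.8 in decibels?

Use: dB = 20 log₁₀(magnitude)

dB = 20 log₁₀(45.8) = 33.2 dB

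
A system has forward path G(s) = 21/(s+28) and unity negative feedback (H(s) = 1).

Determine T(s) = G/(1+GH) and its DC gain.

T(s) = G/(1+GH) = [21/(s+28)] / [1 + 21/(s+28)] = 21/(s+28+21) = 21/(s+49). DC gain = 21/49 = 0.4286.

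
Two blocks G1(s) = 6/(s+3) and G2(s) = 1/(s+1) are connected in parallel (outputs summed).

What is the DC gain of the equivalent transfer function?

Parallel: G_eq = G1 + G2. DC gain = G1(0) + G2(0) = 6/3 + 1/1 = 2 + 1 = 3.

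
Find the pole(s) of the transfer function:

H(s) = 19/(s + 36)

Pole is where denominator = 0: s + 36 = 0, so s = -36.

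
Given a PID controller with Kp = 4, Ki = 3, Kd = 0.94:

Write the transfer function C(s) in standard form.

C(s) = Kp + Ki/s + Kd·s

Substituting values: C(s) = 4 + 3/s + 0.94s = (0.94s² + 4s + 3)/s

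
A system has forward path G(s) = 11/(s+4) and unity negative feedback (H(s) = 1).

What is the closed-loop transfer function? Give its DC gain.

T(s) = G/(1+GH) = [11/(s+4)] / [1 + 11/(s+4)] = 11/(s+4+11) = 11/(s+15). DC gain = 11/15 = 0.7333.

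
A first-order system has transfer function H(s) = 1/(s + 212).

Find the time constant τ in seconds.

For H(s) = 1/(s + 1/τ), the pole is at -1/τ = -212, so τ = 1/212 = 0.0047 s.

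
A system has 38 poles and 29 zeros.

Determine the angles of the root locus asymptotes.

n - m = 38 - 29 = 9. Angles: θk = (2k + 1)·180°/9 = 20°, 60°, 100°, 140°, 180°, 220°, 260°, 300°, 340°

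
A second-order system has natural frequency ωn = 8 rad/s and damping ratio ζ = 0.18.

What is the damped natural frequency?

ωd = ωn√(1 - ζ²) = 8√(1 - 0.18²) = 7.87 rad/s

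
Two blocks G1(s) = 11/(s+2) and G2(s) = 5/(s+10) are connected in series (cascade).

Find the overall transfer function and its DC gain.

Series: multiply transfer functions. G_eq = 11/(s+2) × 5/(s+10) = 55/((s+2)(s+10)). DC gain = 55/(2×10) = 2.75.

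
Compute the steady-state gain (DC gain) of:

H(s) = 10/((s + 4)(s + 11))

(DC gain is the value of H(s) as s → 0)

DC gain = H(0) = 10/(4 × 11) = 10/44 = 0.2273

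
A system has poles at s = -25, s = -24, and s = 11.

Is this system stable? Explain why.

Pole(s) at s = 11 are not in the left half-plane. System is unstable.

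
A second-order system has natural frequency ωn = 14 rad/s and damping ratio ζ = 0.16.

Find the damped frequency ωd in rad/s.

ωd = ωn√(1 - ζ²) = 14√(1 - 0.16²) = 13.82 rad/s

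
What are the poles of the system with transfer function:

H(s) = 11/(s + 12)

Pole is where denominator = 0: s + 12 = 0, so s = -12.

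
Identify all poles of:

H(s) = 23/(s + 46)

Pole is where denominator = 0: s + 46 = 0, so s = -46.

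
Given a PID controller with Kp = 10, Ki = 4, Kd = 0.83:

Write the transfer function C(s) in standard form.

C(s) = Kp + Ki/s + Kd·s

Substituting values: C(s) = 10 + 4/s + 0.83s = (0.83s² + 10s + 4)/s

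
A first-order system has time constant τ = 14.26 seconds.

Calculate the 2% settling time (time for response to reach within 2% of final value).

For first-order system, 2% settling time ≈ 4τ = 4 × 14.26 = 57.04 s.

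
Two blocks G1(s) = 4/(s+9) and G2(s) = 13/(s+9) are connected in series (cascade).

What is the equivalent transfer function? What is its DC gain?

Series: multiply transfer functions. G_eq = 4/(s+9) × 13/(s+9) = 52/((s+9)(s+9)). DC gain = 52/(9×9) = 0.6420.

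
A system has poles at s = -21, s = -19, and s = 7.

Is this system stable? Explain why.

Pole(s) at s = 7 are not in the left half-plane. System is unstable.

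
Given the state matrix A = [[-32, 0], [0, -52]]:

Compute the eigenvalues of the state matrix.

For diagonal matrix, eigenvalues are diagonal entries: λ₁ = -32, λ₂ = -52.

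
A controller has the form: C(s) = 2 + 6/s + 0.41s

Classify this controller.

This is a Proportional-Integral-Derivative (PID) controller.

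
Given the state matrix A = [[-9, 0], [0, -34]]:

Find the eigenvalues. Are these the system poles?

For diagonal matrix, eigenvalues are diagonal entries: λ₁ = -9, λ₂ = -34. Eigenvalues of A = system poles.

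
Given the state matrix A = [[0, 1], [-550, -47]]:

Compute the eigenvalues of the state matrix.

det(A - λI) = λ² - (-47)λ + 550 = (λ - (-25))(λ - (-22)). Eigenvalues: -25, -22.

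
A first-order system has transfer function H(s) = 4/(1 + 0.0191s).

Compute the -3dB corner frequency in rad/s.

Corner frequency = 1/τ = 1/0.0191 = 52.356 rad/s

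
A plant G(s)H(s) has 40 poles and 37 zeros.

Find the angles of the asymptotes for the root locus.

n - m = 40 - 37 = 3. Angles: θk = (2k + 1)·180°/3 = 60°, 180°, 300°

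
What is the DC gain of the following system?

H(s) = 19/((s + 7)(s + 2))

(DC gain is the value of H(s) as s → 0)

DC gain = H(0) = 19/(7 × 2) = 19/14 = 1.3571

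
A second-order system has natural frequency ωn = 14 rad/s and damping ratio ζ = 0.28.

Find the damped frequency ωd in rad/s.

ωd = ωn√(1 - ζ²) = 14√(1 - 0.28²) = 13.44 rad/s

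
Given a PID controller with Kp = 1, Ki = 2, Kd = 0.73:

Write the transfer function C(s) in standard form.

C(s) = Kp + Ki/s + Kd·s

Substituting values: C(s) = 1 + 2/s + 0.73s = (0.73s² + s + 2)/s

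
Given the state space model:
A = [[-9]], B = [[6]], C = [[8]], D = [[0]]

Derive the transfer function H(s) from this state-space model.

(sI - A)⁻¹ = 1/(s + 9). H(s) = 8 × 6/(s + 9) + 0 = 48/(s + 9).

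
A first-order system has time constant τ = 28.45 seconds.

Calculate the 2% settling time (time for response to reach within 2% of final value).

For first-order system, 2% settling time ≈ 4τ = 4 × 28.45 = 113.8 s.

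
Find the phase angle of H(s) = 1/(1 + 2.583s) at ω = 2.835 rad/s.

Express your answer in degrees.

Phase = -arctan(ωτ) = -arctan(2.835 × 2.583) = -82.2°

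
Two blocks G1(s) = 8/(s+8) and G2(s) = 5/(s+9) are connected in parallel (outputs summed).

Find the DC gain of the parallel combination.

Parallel: G_eq = G1 + G2. DC gain = G1(0) + G2(0) = 8/8 + 5/9 = 1 + 0.5556 = 1.5556.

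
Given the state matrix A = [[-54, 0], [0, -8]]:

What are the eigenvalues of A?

For diagonal matrix, eigenvalues are diagonal entries: λ₁ = -54, λ₂ = -8.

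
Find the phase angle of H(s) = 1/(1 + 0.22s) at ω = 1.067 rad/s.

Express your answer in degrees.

Phase = -arctan(ωτ) = -arctan(1.067 × 0.22) = -13.2°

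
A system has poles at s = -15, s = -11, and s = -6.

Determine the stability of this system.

All poles are in the left half-plane. System is stable.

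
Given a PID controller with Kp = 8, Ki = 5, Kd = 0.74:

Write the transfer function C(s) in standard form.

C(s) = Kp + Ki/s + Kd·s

Substituting values: C(s) = 8 + 5/s + 0.74s = (0.74s² + 8s + 5)/s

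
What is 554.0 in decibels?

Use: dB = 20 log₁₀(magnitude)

dB = 20 log₁₀(554.0) = 54.9 dB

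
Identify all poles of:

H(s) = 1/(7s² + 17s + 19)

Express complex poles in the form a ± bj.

Discriminant = 17² - 4×7×19 = 289 - 532 = -243 < 0, so the poles are a complex conjugate pair s = (-17 ± j√243)/(2×7). Real part = -17/(2×7) = -17/14 ≈ -1.2143; imaginary part = ±√243/(2×7) ≈ 1.1135. Poles: s = -1.2143 ± 1.1135j.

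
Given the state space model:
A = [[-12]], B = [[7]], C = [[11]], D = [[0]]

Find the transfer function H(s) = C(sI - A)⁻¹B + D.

(sI - A)⁻¹ = 1/(s + 12). H(s) = 11 × 7/(s + 12) + 0 = 77/(s + 12).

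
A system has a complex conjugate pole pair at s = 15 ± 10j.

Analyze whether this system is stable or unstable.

Real part of poles is 15 (> 0, right half-plane). Unstable.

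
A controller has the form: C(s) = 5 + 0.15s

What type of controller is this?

This is a Proportional-Derivative (PD) controller.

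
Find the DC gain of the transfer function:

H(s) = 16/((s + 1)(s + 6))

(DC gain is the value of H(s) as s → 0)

DC gain = H(0) = 16/(1 × 6) = 16/6 = 2.6667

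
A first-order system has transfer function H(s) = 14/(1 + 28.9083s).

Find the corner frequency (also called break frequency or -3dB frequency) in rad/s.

Corner frequency = 1/τ = 1/28.9083 = 0.035 rad/s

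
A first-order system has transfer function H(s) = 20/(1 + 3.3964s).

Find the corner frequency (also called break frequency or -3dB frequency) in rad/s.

Corner frequency = 1/τ = 1/3.3964 = 0.294 rad/s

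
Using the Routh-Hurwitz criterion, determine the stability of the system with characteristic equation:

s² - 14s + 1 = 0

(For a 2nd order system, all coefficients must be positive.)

Coefficients: 1, -14, 1. b=-14 not positive, so system is unstable.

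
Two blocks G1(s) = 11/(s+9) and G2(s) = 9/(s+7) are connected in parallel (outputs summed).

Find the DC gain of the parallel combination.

Parallel: G_eq = G1 + G2. DC gain = G1(0) + G2(0) = 11/9 + 9/7 = 1.2222 + 1.2857 = 2.5079.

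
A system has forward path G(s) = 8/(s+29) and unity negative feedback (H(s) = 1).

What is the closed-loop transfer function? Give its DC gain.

T(s) = G/(1+GH) = [8/(s+29)] / [1 + 8/(s+29)] = 8/(s+29+8) = 8/(s+37). DC gain = 8/37 = 0.2162.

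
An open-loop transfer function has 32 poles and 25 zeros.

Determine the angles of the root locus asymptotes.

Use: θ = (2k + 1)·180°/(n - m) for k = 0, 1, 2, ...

n - m = 32 - 25 = 7. Angles: θk = (2k + 1)·180°/7 = 25.71°, 77.14°, 128.57°, 180°, 231.43°, 282.86°, 334.29°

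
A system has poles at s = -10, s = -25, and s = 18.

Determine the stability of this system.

Pole(s) at s = 18 are not in the left half-plane. System is unstable.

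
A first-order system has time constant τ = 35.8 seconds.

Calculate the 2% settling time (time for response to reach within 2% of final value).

For first-order system, 2% settling time ≈ 4τ = 4 × 35.8 = 143.2 s.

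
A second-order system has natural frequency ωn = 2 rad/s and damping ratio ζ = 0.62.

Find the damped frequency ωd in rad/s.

ωd = ωn√(1 - ζ²) = 2√(1 - 0.62²) = 1.57 rad/s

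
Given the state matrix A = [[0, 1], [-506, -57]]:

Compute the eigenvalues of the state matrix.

det(A - λI) = λ² - (-57)λ + 506 = (λ - (-11))(λ - (-46)). Eigenvalues: -11, -46.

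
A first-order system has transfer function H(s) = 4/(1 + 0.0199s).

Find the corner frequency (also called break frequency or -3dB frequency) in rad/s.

Corner frequency = 1/τ = 1/0.0199 = 50.251 rad/s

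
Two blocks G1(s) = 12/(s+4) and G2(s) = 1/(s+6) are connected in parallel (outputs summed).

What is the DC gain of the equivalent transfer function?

Parallel: G_eq = G1 + G2. DC gain = G1(0) + G2(0) = 12/4 + 1/6 = 3 + 0.1667 = 3.1667.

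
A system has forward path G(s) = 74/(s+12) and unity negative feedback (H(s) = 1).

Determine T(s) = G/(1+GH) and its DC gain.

T(s) = G/(1+GH) = [74/(s+12)] / [1 + 74/(s+12)] = 74/(s+12+74) = 74/(s+86). DC gain = 74/86 = 0.8605.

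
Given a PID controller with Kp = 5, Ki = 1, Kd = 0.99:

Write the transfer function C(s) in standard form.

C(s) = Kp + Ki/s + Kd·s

Substituting values: C(s) = 5 + 1/s + 0.99s = (0.99s² + 5s + 1)/s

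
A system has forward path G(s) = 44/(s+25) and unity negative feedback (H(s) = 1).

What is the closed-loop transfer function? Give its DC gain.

T(s) = G/(1+GH) = [44/(s+25)] / [1 + 44/(s+25)] = 44/(s+25+44) = 44/(s+69). DC gain = 44/69 = 0.6377.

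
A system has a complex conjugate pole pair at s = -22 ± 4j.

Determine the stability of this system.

Real part of poles is -22 (< 0, left half-plane). Stable.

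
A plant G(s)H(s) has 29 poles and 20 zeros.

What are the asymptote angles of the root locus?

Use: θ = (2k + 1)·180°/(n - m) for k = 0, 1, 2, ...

n - m = 29 - 20 = 9. Angles: θk = (2k + 1)·180°/9 = 20°, 60°, 100°, 140°, 180°, 220°, 260°, 300°, 340°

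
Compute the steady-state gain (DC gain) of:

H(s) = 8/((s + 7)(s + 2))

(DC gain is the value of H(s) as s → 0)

DC gain = H(0) = 8/(7 × 2) = 8/14 = 0.5714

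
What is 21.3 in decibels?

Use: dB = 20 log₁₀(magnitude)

dB = 20 log₁₀(21.3) = 26.6 dB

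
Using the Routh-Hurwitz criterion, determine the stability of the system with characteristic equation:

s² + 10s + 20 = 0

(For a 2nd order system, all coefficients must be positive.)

Coefficients: 1, 10, 20. All positive, so system is stable.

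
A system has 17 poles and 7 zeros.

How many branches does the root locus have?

Root locus has n branches where n = number of poles = 17.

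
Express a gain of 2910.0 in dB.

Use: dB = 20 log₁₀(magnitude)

dB = 20 log₁₀(2910.0) = 69.3 dB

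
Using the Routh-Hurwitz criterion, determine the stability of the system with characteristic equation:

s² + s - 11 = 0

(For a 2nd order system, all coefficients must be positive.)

Coefficients: 1, 1, -11. c=-11 not positive, so system is unstable.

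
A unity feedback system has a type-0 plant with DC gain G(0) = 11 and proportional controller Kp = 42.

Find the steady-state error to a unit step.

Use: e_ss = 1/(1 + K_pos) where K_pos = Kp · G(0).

K_pos = Kp · G(0) = 42 × 11 = 462. e_ss = 1/(1 + 462) = 0.0022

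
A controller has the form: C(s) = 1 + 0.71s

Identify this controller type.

This is a Proportional-Derivative (PD) controller.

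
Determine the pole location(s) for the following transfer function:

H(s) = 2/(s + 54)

Pole is where denominator = 0: s + 54 = 0, so s = -54.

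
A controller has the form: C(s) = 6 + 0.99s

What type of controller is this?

This is a Proportional-Derivative (PD) controller.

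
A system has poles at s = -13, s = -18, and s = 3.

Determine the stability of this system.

Pole(s) at s = 3 are not in the left half-plane. System is unstable.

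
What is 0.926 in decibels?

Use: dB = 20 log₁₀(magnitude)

dB = 20 log₁₀(0.926) = -0.7 dB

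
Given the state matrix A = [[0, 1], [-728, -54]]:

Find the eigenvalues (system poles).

det(A - λI) = λ² - (-54)λ + 728 = (λ - (-28))(λ - (-26)). Eigenvalues: -28, -26.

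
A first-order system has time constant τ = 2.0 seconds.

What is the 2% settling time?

For first-order system, 2% settling time ≈ 4τ = 4 × 2.0 = 8.0 s.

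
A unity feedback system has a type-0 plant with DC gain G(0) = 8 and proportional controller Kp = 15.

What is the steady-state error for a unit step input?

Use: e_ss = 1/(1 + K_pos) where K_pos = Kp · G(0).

K_pos = Kp · G(0) = 15 × 8 = 120. e_ss = 1/(1 + 120) = 0.0083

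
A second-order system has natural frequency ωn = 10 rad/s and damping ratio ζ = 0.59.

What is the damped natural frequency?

ωd = ωn√(1 - ζ²) = 10√(1 - 0.59²) = 8.07 rad/s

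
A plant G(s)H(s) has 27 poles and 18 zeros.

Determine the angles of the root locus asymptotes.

n - m = 27 - 18 = 9. Angles: θk = (2k + 1)·180°/9 = 20°, 60°, 100°, 140°, 180°, 220°, 260°, 300°, 340°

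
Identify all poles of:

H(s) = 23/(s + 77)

Pole is where denominator = 0: s + 77 = 0, so s = -77.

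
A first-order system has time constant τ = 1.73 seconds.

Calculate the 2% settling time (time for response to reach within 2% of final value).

For first-order system, 2% settling time ≈ 4τ = 4 × 1.73 = 6.92 s.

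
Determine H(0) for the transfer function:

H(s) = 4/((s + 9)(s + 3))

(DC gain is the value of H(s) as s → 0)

DC gain = H(0) = 4/(9 × 3) = 4/27 = 0.1481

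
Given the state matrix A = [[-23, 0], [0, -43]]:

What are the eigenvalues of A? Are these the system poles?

For diagonal matrix, eigenvalues are diagonal entries: λ₁ = -23, λ₂ = -43. Eigenvalues of A = system poles.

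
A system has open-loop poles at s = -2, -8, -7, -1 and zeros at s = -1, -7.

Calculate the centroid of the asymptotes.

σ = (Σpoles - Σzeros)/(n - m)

σ = (Σpoles - Σzeros)/(n - m) = (-18 - (-8))/(4 - 2) = -10/2 = -5.0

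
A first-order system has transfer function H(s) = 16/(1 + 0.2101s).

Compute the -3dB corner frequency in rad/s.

Corner frequency = 1/τ = 1/0.2101 = 4.76 rad/s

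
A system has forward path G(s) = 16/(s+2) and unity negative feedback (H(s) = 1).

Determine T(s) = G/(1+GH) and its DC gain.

T(s) = G/(1+GH) = [16/(s+2)] / [1 + 16/(s+2)] = 16/(s+2+16) = 16/(s+18). DC gain = 16/18 = 0.8889.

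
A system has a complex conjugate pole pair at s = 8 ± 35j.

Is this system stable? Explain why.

Real part of poles is 8 (> 0, right half-plane). Unstable.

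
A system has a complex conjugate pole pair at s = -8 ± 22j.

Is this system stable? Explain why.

Real part of poles is -8 (< 0, left half-plane). Stable.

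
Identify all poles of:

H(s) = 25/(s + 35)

Pole is where denominator = 0: s + 35 = 0, so s = -35.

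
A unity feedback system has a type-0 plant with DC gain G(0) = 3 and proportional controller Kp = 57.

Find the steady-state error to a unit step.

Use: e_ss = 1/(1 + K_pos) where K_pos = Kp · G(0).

K_pos = Kp · G(0) = 57 × 3 = 171. e_ss = 1/(1 + 171) = 0.0058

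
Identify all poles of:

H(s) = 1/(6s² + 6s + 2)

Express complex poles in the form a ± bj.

Discriminant = 6² - 4×6×2 = 36 - 48 = -12 < 0, so the poles are a complex conjugate pair s = (-6 ± j√12)/(2×6). Real part = -6/(2×6) = -6/12 = -0.5; imaginary part = ±√12/(2×6) ≈ 0.2887. Poles: s = -0.5 ± 0.2887j.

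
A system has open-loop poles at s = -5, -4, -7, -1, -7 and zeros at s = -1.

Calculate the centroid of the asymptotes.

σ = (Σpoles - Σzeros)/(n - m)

σ = (Σpoles - Σzeros)/(n - m) = (-24 - (-1))/(5 - 1) = -23/4 = -5.75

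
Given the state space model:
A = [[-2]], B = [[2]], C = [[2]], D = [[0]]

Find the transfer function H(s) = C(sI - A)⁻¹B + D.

(sI - A)⁻¹ = 1/(s + 2). H(s) = 2 × 2/(s + 2) + 0 = 4/(s + 2).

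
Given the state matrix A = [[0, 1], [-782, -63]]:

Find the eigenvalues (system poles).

det(A - λI) = λ² - (-63)λ + 782 = (λ - (-17))(λ - (-46)). Eigenvalues: -17, -46.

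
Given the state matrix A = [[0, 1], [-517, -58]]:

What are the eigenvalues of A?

det(A - λI) = λ² - (-58)λ + 517 = (λ - (-11))(λ - (-47)). Eigenvalues: -11, -47.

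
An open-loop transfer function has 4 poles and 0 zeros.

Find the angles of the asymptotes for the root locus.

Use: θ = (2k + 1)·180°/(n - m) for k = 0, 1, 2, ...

n - m = 4 - 0 = 4. Angles: θk = (2k + 1)·180°/4 = 45°, 135°, 225°, 315°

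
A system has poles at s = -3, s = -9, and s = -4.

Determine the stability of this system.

All poles are in the left half-plane. System is stable.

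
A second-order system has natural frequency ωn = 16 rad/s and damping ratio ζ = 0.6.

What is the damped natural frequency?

ωd = ωn√(1 - ζ²) = 16√(1 - 0.6²) = 12.8 rad/s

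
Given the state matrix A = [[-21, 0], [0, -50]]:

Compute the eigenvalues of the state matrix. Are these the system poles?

For diagonal matrix, eigenvalues are diagonal entries: λ₁ = -21, λ₂ = -50. Eigenvalues of A = system poles.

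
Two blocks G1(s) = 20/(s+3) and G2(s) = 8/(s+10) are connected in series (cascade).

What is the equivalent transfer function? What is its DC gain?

Series: multiply transfer functions. G_eq = 20/(s+3) × 8/(s+10) = 160/((s+3)(s+10)). DC gain = 160/(3×10) = 5.3333.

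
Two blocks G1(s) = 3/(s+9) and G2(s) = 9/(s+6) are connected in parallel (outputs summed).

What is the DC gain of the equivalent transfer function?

Parallel: G_eq = G1 + G2. DC gain = G1(0) + G2(0) = 3/9 + 9/6 = 0.3333 + 1.5 = 1.8333.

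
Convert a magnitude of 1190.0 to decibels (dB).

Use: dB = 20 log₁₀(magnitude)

dB = 20 log₁₀(1190.0) = 61.5 dB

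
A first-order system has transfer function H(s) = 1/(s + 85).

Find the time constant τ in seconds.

For H(s) = 1/(s + 1/τ), the pole is at -1/τ = -85, so τ = 1/85 = 0.0118 s.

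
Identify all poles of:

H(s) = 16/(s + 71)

Pole is where denominator = 0: s + 71 = 0, so s = -71.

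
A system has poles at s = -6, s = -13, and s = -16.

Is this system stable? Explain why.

All poles are in the left half-plane. System is stable.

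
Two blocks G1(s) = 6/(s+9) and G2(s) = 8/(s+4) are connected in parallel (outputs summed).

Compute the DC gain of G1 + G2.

Parallel: G_eq = G1 + G2. DC gain = G1(0) + G2(0) = 6/9 + 8/4 = 0.6667 + 2 = 2.6667.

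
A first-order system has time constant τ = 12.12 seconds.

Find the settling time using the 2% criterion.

For first-order system, 2% settling time ≈ 4τ = 4 × 12.12 = 48.48 s.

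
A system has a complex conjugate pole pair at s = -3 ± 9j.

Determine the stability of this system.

Real part of poles is -3 (< 0, left half-plane). Stable.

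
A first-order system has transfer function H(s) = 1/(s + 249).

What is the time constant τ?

For H(s) = 1/(s + 1/τ), the pole is at -1/τ = -249, so τ = 1/249 = 0.0040 s.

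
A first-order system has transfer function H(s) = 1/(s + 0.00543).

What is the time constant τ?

For H(s) = 1/(s + 1/τ), the pole is at -1/τ = -0.00543, so τ = 1/0.00543 = 184.2 s.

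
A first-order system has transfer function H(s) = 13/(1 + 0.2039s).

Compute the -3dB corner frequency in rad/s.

Corner frequency = 1/τ = 1/0.2039 = 4.904 rad/s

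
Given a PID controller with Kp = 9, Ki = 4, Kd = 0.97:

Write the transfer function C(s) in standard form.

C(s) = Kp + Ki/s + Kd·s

Substituting values: C(s) = 9 + 4/s + 0.97s = (0.97s² + 9s + 4)/s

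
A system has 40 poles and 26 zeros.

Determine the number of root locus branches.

Root locus has n branches where n = number of poles = 40.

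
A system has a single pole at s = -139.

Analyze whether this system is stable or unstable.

Pole at s = -139 is in the left half-plane. Stable.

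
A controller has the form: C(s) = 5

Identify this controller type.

This is a Proportional (P) controller.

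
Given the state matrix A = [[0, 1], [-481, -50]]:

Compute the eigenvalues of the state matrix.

det(A - λI) = λ² - (-50)λ + 481 = (λ - (-37))(λ - (-13)). Eigenvalues: -37, -13.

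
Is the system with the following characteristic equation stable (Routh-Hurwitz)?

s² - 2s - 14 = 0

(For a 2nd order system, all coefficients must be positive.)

Coefficients: 1, -2, -14. b=-2, c=-14 not positive, so system is unstable.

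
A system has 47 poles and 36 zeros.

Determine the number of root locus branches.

Root locus has n branches where n = number of poles = 47.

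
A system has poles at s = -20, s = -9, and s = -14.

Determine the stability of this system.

All poles are in the left half-plane. System is stable.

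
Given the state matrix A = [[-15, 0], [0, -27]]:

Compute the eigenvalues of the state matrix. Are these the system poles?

For diagonal matrix, eigenvalues are diagonal entries: λ₁ = -15, λ₂ = -27. Eigenvalues of A = system poles.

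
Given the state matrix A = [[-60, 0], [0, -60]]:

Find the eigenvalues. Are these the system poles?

For diagonal matrix, eigenvalues are diagonal entries: λ₁ = -60, λ₂ = -60. Eigenvalues of A = system poles.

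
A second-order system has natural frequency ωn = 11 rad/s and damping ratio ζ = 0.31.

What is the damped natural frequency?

ωd = ωn√(1 - ζ²) = 11√(1 - 0.31²) = 10.46 rad/s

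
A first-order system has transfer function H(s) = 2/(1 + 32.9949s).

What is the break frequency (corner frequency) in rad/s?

Corner frequency = 1/τ = 1/32.9949 = 0.03 rad/s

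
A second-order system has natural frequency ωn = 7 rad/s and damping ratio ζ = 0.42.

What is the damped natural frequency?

ωd = ωn√(1 - ζ²) = 7√(1 - 0.42²) = 6.35 rad/s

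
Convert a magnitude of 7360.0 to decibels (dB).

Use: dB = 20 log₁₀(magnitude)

dB = 20 log₁₀(7360.0) = 77.3 dB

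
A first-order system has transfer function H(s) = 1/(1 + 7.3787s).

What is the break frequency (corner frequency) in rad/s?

Corner frequency = 1/τ = 1/7.3787 = 0.136 rad/s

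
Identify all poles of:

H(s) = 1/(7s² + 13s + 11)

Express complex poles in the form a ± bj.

Discriminant = 13² - 4×7×11 = 169 - 308 = -139 < 0, so the poles are a complex conjugate pair s = (-13 ± j√139)/(2×7). Real part = -13/(2×7) = -13/14 ≈ -0.9286; imaginary part = ±√139/(2×7) ≈ 0.8421. Poles: s = -0.9286 ± 0.8421j.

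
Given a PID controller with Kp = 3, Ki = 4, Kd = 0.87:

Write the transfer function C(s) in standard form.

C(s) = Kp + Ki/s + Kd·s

Substituting values: C(s) = 3 + 4/s + 0.87s = (0.87s² + 3s + 4)/s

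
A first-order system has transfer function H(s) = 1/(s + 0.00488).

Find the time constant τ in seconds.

For H(s) = 1/(s + 1/τ), the pole is at -1/τ = -0.00488, so τ = 1/0.00488 = 204.9 s.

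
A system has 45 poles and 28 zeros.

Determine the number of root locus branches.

Root locus has n branches where n = number of poles = 45.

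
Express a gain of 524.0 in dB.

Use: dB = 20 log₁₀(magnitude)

dB = 20 log₁₀(524.0) = 54.4 dB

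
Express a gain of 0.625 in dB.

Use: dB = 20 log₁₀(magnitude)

dB = 20 log₁₀(0.625) = -4.1 dB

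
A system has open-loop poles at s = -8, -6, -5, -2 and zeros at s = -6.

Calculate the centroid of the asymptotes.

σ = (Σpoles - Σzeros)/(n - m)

σ = (Σpoles - Σzeros)/(n - m) = (-21 - (-6))/(4 - 1) = -15/3 = -5.0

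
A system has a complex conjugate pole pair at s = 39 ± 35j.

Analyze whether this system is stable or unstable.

Real part of poles is 39 (> 0, right half-plane). Unstable.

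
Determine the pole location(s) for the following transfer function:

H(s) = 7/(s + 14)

Pole is where denominator = 0: s + 14 = 0, so s = -14.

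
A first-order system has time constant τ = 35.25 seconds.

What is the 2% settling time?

For first-order system, 2% settling time ≈ 4τ = 4 × 35.25 = 141.0 s.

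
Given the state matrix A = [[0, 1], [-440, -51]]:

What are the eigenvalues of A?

det(A - λI) = λ² - (-51)λ + 440 = (λ - (-11))(λ - (-40)). Eigenvalues: -11, -40.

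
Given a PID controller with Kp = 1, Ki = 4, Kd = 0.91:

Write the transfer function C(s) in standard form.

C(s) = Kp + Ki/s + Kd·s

Substituting values: C(s) = 1 + 4/s + 0.91s = (0.91s² + s + 4)/s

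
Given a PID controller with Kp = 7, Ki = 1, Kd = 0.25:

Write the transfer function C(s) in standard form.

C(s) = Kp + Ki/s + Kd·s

Substituting values: C(s) = 7 + 1/s + 0.25s = (0.25s² + 7s + 1)/s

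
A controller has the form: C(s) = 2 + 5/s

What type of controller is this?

This is a Proportional-Integral (PI) controller.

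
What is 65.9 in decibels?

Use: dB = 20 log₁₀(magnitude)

dB = 20 log₁₀(65.9) = 36.4 dB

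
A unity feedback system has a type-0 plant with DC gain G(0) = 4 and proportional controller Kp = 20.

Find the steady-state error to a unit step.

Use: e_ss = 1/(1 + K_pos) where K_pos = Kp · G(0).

K_pos = Kp · G(0) = 20 × 4 = 80. e_ss = 1/(1 + 80) = 0.0123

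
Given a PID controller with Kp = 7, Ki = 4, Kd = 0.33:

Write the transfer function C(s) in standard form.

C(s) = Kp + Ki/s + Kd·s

Substituting values: C(s) = 7 + 4/s + 0.33s = (0.33s² + 7s + 4)/s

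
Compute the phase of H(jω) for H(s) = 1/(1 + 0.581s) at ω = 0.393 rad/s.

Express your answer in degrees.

Phase = -arctan(ωτ) = -arctan(0.393 × 0.581) = -12.9°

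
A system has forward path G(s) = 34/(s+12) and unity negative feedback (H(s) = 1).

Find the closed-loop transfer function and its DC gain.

T(s) = G/(1+GH) = [34/(s+12)] / [1 + 34/(s+12)] = 34/(s+12+34) = 34/(s+46). DC gain = 34/46 = 0.7391.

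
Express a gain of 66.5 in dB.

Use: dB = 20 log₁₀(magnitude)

dB = 20 log₁₀(66.5) = 36.5 dB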